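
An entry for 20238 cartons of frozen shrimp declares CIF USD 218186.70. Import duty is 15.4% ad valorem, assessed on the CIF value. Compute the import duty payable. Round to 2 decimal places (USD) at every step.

Import duty = 218186.70 × 15.4% = 33600.75

Import duty: USD 33600.75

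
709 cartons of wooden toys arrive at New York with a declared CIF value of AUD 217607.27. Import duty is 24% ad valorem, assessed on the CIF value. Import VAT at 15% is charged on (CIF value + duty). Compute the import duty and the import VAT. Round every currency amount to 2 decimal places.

Import duty: AUD 52225.74; import VAT: AUD 40474.95

Import duty = 217607.27 × 24% = 52225.74
VAT base = CIF + duty = 217607.27 + 52225.74 = 269833.01
Import VAT = 269833.01 × 15% = 40474.95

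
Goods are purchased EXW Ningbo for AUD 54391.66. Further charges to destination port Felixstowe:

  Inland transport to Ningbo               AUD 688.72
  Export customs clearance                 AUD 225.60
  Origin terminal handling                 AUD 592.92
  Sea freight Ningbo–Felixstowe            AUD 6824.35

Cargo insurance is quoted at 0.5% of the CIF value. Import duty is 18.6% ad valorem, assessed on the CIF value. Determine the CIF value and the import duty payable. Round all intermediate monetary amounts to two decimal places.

CIF value: AUD 63038.44; import duty: AUD 11725.15

Let C be the CIF value. C = EXW price + pre-shipment costs + freight + 0.5% × C
C − 0.5% × C = 54391.66 + 688.72 + 225.60 + 592.92 + 6824.35
0.995 × C = 62723.25
C = 62723.25 / 0.995 = 63038.44
Insurance premium = 0.5% × 63038.44 = 315.19
Import duty = 63038.44 × 18.6% = 11725.15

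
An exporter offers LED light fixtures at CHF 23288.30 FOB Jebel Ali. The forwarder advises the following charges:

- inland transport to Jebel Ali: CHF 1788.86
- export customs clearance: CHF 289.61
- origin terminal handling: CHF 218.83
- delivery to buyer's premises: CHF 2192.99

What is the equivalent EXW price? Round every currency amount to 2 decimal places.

Not relevant to the conversion: delivery — on the buyer under both terms; not part of either seller's price.
From FOB to EXW, the seller no longer bears: inland to port, export clearance, origin terminal.
EXW price = 23288.30 − 1788.86 − 289.61 − 218.83 = 20991.00

EXW price: CHF 20991.00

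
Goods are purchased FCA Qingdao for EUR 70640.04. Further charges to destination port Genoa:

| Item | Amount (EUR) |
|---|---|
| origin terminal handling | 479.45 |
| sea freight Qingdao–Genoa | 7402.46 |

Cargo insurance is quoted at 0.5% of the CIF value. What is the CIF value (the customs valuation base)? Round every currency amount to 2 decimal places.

CIF value: EUR 78916.53

Let C be the CIF value. C = FCA price + pre-shipment costs + freight + 0.5% × C
C − 0.5% × C = 70640.04 + 479.45 + 7402.46
0.995 × C = 78521.95
C = 78521.95 / 0.995 = 78916.53
Insurance premium = 0.5% × 78916.53 = 394.58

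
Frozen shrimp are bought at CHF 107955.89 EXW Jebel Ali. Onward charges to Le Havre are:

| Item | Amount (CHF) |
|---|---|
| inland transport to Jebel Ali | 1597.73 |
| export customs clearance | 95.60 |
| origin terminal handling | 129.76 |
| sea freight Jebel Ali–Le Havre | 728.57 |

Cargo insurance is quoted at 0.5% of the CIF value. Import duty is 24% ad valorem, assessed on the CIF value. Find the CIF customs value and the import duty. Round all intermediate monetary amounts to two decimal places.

CIF value: CHF 111062.86; import duty: CHF 26655.09

Let C be the CIF value. C = EXW price + pre-shipment costs + freight + 0.5% × C
C − 0.5% × C = 107955.89 + 1597.73 + 95.60 + 129.76 + 728.57
0.995 × C = 110507.55
C = 110507.55 / 0.995 = 111062.86
Insurance premium = 0.5% × 111062.86 = 555.31
Import duty = 111062.86 × 24% = 26655.09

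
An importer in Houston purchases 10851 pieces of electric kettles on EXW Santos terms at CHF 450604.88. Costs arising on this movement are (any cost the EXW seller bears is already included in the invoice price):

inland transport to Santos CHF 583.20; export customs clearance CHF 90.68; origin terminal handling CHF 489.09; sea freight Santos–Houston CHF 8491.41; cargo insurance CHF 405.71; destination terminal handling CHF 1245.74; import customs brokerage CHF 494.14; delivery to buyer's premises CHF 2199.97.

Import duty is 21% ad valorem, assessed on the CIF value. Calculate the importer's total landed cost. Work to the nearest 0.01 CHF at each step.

EXW: the seller makes goods available at their premises; the buyer bears all onward costs.
CIF value = EXW price + inland to port + export clearance + origin terminal + freight + insurance = 450604.88 + 583.20 + 90.68 + 489.09 + 8491.41 + 405.71 = 460664.97
Import duty = 460664.97 × 21% = 96739.64
Buyer bears: inland to port 583.20 + export clearance 90.68 + origin terminal 489.09 + freight 8491.41 + insurance 405.71 + destination terminal 1245.74 + brokerage 494.14 + delivery 2199.97 + duty 96739.64 = 110739.58
Landed cost = invoice 450604.88 + 110739.58 = 561344.46

Total landed cost: CHF 561344.46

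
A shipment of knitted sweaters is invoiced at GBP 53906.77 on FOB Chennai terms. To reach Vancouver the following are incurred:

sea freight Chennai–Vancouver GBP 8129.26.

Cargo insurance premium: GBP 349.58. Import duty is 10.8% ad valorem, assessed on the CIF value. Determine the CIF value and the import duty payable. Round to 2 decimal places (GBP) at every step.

CIF value: GBP 62385.61; import duty: GBP 6737.65

CIF = FOB price + freight + insurance
CIF = 53906.77 + 8129.26 + 349.58 = 62385.61
Import duty = 62385.61 × 10.8% = 6737.65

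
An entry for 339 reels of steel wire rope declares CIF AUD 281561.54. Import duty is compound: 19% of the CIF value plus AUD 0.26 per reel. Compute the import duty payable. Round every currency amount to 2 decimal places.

Import duty: AUD 53584.83

Ad valorem component: 281561.54 × 19% = 53496.69
Specific component: 339 × 0.26 = 88.14
Import duty = 53496.69 + 88.14 = 53584.83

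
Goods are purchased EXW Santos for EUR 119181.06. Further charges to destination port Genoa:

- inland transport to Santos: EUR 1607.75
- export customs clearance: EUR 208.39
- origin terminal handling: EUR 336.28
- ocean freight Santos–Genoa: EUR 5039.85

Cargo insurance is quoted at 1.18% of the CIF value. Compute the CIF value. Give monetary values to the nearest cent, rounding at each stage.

Let C be the CIF value. C = EXW price + pre-shipment costs + freight + 1.18% × C
C − 1.18% × C = 119181.06 + 1607.75 + 208.39 + 336.28 + 5039.85
0.9882 × C = 126373.33
C = 126373.33 / 0.9882 = 127882.34
Insurance premium = 1.18% × 127882.34 = 1509.01

CIF value: EUR 127882.34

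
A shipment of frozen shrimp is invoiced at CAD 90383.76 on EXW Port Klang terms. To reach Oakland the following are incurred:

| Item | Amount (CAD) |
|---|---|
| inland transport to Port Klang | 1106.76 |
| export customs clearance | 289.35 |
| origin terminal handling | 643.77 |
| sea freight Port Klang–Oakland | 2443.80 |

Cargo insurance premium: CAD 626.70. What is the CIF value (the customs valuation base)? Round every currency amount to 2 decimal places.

CIF = EXW price + pre-shipment costs + freight + insurance
CIF = 90383.76 + 1106.76 + 289.35 + 643.77 + 2443.80 + 626.70 = 95494.14

CIF value: CAD 95494.14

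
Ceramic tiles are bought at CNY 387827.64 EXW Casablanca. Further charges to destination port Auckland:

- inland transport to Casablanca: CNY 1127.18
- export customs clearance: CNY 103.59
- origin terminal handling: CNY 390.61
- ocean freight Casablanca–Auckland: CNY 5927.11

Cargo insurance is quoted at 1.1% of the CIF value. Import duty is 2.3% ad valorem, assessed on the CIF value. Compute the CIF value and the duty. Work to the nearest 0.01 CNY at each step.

Let C be the CIF value. C = EXW price + pre-shipment costs + freight + 1.1% × C
C − 1.1% × C = 387827.64 + 1127.18 + 103.59 + 390.61 + 5927.11
0.989 × C = 395376.13
C = 395376.13 / 0.989 = 399773.64
Insurance premium = 1.1% × 399773.64 = 4397.51
Import duty = 399773.64 × 2.3% = 9194.79

CIF value: CNY 399773.64; import duty: CNY 9194.79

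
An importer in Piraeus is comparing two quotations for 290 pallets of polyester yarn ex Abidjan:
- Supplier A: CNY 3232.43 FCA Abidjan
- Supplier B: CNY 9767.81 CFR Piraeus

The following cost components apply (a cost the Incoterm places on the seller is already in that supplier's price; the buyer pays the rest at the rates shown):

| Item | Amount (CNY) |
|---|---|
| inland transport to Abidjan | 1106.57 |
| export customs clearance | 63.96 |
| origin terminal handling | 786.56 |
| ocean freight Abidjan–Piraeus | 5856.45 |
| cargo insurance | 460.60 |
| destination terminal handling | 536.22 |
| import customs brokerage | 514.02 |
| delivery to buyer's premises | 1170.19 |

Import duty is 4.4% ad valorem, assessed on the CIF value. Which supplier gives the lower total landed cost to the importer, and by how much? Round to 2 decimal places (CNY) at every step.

Supplier A (FCA):
CIF value = FCA price + origin terminal + freight + insurance = 3232.43 + 786.56 + 5856.45 + 460.60 = 10336.04
Import duty = 10336.04 × 4.4% = 454.79
Buyer bears (A): 786.56 + 5856.45 + 460.60 + 536.22 + 514.02 + 1170.19 = 9324.04
Landed cost (A) = invoice 3232.43 + 9324.04 + duty 454.79 = 13011.26
Supplier B (CFR):
CIF value = CFR price + insurance = 9767.81 + 460.60 = 10228.41
Import duty = 10228.41 × 4.4% = 450.05
Buyer bears (B): 460.60 + 536.22 + 514.02 + 1170.19 = 2681.03
Landed cost (B) = invoice 9767.81 + 2681.03 + duty 450.05 = 12898.89
Difference = |13011.26 − 12898.89| = 112.37

Supplier B is cheaper by CNY 112.37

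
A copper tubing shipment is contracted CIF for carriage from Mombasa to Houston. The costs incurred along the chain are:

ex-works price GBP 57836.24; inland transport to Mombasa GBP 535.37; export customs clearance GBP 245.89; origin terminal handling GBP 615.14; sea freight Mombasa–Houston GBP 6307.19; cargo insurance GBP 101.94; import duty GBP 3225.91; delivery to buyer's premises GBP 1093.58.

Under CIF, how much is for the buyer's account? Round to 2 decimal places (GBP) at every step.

CIF: the seller pays costs through ocean freight and marine insurance to the destination port.
Seller's account: goods 57836.24 + inland to port 535.37 + export clearance 245.89 + origin terminal 615.14 + freight 6307.19 + insurance 101.94 = 65641.77
Buyer's account: duty 3225.91 + delivery 1093.58 = 4319.49

Buyer's account: GBP 4319.49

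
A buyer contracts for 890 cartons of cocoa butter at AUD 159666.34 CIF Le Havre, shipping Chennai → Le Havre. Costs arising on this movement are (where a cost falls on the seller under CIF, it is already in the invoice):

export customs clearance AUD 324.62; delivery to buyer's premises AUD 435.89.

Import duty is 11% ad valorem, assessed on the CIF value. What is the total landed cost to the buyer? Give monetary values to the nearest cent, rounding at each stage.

Total landed cost: AUD 177665.53

CIF: the seller pays costs through ocean freight and marine insurance to the destination port.
Already in the invoice (seller's account under CIF): export clearance — exclude.
The CIF price already equals the CIF value: 159666.34
Import duty = 159666.34 × 11% = 17563.30
Buyer bears: delivery 435.89 + duty 17563.30 = 17999.19
Landed cost = invoice 159666.34 + 17999.19 = 177665.53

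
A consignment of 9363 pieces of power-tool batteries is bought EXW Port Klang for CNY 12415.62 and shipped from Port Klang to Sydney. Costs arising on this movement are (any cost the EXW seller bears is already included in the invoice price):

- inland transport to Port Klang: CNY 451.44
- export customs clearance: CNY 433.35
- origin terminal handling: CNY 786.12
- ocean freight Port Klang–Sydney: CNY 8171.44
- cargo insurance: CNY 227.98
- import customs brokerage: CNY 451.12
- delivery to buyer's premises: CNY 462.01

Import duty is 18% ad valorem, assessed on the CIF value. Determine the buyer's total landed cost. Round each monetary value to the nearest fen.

EXW: the seller makes goods available at their premises; the buyer bears all onward costs.
CIF value = EXW price + inland to port + export clearance + origin terminal + freight + insurance = 12415.62 + 451.44 + 433.35 + 786.12 + 8171.44 + 227.98 = 22485.95
Import duty = 22485.95 × 18% = 4047.47
Buyer bears: inland to port 451.44 + export clearance 433.35 + origin terminal 786.12 + freight 8171.44 + insurance 227.98 + brokerage 451.12 + delivery 462.01 + duty 4047.47 = 15030.93
Landed cost = invoice 12415.62 + 15030.93 = 27446.55

Total landed cost: CNY 27446.55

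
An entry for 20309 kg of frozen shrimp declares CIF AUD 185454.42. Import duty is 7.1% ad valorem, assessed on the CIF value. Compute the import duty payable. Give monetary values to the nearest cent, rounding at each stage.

Import duty = 185454.42 × 7.1% = 13167.26

Import duty: AUD 13167.26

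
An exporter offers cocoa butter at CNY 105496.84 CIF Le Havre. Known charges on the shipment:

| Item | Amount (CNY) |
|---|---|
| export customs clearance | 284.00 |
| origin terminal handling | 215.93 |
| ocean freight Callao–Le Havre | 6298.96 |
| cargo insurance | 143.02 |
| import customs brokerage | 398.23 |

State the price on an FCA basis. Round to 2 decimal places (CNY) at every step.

Not relevant to the conversion: export clearance — on the seller under both CIF and FCA; already in the CIF price and stays in the FCA price. brokerage — on the buyer under both terms; not part of either seller's price.
From CIF to FCA, the seller no longer bears: origin terminal, freight, insurance.
FCA price = 105496.84 − 215.93 − 6298.96 − 143.02 = 98838.93

FCA price: CNY 98838.93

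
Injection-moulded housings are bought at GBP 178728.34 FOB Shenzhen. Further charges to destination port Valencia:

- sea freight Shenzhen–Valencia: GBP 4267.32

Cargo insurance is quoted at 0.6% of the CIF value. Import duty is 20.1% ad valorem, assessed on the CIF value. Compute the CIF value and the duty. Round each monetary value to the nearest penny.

CIF value: GBP 184100.26; import duty: GBP 37004.15

Let C be the CIF value. C = FOB price + freight + 0.6% × C
C − 0.6% × C = 178728.34 + 4267.32
0.994 × C = 182995.66
C = 182995.66 / 0.994 = 184100.26
Insurance premium = 0.6% × 184100.26 = 1104.60
Import duty = 184100.26 × 20.1% = 37004.15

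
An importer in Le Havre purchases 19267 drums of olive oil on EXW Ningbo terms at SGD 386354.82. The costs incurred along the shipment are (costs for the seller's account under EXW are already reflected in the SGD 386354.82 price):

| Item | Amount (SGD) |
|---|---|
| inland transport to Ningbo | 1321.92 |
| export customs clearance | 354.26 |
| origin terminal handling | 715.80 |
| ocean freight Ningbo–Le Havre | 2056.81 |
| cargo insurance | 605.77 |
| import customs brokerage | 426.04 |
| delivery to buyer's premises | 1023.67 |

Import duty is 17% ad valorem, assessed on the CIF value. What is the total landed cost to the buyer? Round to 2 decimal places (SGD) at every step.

EXW: the seller makes goods available at their premises; the buyer bears all onward costs.
CIF value = EXW price + inland to port + export clearance + origin terminal + freight + insurance = 386354.82 + 1321.92 + 354.26 + 715.80 + 2056.81 + 605.77 = 391409.38
Import duty = 391409.38 × 17% = 66539.59
Buyer bears: inland to port 1321.92 + export clearance 354.26 + origin terminal 715.80 + freight 2056.81 + insurance 605.77 + brokerage 426.04 + delivery 1023.67 + duty 66539.59 = 73043.86
Landed cost = invoice 386354.82 + 73043.86 = 459398.68

Total landed cost: SGD 459398.68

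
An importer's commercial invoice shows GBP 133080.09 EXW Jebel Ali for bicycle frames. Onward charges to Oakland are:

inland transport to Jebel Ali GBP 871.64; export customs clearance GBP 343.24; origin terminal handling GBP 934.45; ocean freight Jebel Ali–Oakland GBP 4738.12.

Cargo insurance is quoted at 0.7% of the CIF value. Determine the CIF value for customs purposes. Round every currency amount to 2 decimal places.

CIF value: GBP 140954.22

Let C be the CIF value. C = EXW price + pre-shipment costs + freight + 0.7% × C
C − 0.7% × C = 133080.09 + 871.64 + 343.24 + 934.45 + 4738.12
0.993 × C = 139967.54
C = 139967.54 / 0.993 = 140954.22
Insurance premium = 0.7% × 140954.22 = 986.68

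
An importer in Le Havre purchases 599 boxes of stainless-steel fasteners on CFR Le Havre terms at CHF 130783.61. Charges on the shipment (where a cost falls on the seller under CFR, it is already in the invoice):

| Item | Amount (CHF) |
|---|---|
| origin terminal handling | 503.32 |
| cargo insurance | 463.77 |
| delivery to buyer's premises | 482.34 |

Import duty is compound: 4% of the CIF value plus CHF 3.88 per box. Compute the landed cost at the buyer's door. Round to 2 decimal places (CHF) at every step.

CFR: the seller pays costs through ocean freight to the destination port, but not insurance.
Already in the invoice (seller's account under CFR): origin terminal — exclude.
CIF value = CFR price + insurance = 130783.61 + 463.77 = 131247.38
Ad valorem component: 131247.38 × 4% = 5249.90
Specific component: 599 × 3.88 = 2324.12
Import duty = 5249.90 + 2324.12 = 7574.02
Buyer bears: insurance 463.77 + delivery 482.34 + duty 7574.02 = 8520.13
Landed cost = invoice 130783.61 + 8520.13 = 139303.74

Total landed cost: CHF 139303.74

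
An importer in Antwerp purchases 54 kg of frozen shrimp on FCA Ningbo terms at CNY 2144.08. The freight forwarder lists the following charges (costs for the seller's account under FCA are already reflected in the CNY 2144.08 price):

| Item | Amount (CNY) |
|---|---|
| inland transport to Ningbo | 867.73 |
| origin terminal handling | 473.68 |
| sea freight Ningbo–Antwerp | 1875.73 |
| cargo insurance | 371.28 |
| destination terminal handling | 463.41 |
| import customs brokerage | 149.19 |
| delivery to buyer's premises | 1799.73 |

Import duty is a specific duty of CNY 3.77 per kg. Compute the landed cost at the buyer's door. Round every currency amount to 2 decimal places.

FCA: the seller delivers export-cleared goods to the carrier; the buyer bears costs from that point.
Already in the invoice (seller's account under FCA): inland to port — exclude.
CIF value = FCA price + origin terminal + freight + insurance = 2144.08 + 473.68 + 1875.73 + 371.28 = 4864.77
Import duty = 54 × 3.77 = 203.58
Buyer bears: origin terminal 473.68 + freight 1875.73 + insurance 371.28 + destination terminal 463.41 + brokerage 149.19 + delivery 1799.73 + duty 203.58 = 5336.60
Landed cost = invoice 2144.08 + 5336.60 = 7480.68

Total landed cost: CNY 7480.68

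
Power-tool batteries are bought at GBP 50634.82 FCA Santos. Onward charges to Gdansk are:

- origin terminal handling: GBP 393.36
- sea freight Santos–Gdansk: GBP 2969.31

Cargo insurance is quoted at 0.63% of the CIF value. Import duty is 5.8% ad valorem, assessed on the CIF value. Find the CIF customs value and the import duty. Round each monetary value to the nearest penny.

CIF value: GBP 54339.83; import duty: GBP 3151.71

Let C be the CIF value. C = FCA price + pre-shipment costs + freight + 0.63% × C
C − 0.63% × C = 50634.82 + 393.36 + 2969.31
0.9937 × C = 53997.49
C = 53997.49 / 0.9937 = 54339.83
Insurance premium = 0.63% × 54339.83 = 342.34
Import duty = 54339.83 × 5.8% = 3151.71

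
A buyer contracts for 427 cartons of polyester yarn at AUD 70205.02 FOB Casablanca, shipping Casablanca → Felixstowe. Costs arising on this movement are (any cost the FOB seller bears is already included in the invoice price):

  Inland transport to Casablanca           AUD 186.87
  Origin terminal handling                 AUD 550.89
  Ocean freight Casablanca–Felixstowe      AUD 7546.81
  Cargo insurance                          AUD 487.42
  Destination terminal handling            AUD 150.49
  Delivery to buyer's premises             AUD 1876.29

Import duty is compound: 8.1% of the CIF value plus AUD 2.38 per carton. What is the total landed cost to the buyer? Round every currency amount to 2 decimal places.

FOB: the seller bears costs until goods are on board at the origin port; the buyer bears freight, insurance and all costs thereafter.
Already in the invoice (seller's account under FOB): inland to port, origin terminal — exclude.
CIF value = FOB price + freight + insurance = 70205.02 + 7546.81 + 487.42 = 78239.25
Ad valorem component: 78239.25 × 8.1% = 6337.38
Specific component: 427 × 2.38 = 1016.26
Import duty = 6337.38 + 1016.26 = 7353.64
Buyer bears: freight 7546.81 + insurance 487.42 + destination terminal 150.49 + delivery 1876.29 + duty 7353.64 = 17414.65
Landed cost = invoice 70205.02 + 17414.65 = 87619.67

Total landed cost: AUD 87619.67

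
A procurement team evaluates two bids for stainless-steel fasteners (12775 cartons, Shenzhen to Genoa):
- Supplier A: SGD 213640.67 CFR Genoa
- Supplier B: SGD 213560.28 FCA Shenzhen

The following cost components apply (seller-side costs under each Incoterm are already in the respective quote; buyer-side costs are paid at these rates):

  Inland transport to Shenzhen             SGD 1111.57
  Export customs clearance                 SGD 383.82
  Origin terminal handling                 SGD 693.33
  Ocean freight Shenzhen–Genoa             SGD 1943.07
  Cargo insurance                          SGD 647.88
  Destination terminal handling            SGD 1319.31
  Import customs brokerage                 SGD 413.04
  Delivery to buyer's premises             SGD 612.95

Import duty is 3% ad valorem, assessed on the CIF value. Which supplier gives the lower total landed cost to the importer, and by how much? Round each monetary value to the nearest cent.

Supplier A is cheaper by SGD 2632.69

Supplier A (CFR):
CIF value = CFR price + insurance = 213640.67 + 647.88 = 214288.55
Import duty = 214288.55 × 3% = 6428.66
Buyer bears (A): 647.88 + 1319.31 + 413.04 + 612.95 = 2993.18
Landed cost (A) = invoice 213640.67 + 2993.18 + duty 6428.66 = 223062.51
Supplier B (FCA):
CIF value = FCA price + origin terminal + freight + insurance = 213560.28 + 693.33 + 1943.07 + 647.88 = 216844.56
Import duty = 216844.56 × 3% = 6505.34
Buyer bears (B): 693.33 + 1943.07 + 647.88 + 1319.31 + 413.04 + 612.95 = 5629.58
Landed cost (B) = invoice 213560.28 + 5629.58 + duty 6505.34 = 225695.20
Difference = |223062.51 − 225695.20| = 2632.69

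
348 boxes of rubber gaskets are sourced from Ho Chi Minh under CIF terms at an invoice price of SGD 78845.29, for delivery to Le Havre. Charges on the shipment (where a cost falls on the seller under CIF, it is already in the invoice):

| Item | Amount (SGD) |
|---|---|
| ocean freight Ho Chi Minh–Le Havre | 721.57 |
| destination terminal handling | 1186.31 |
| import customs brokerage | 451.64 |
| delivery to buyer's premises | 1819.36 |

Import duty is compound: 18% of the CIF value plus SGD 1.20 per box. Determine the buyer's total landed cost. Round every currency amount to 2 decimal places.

Total landed cost: SGD 96912.35

CIF: the seller pays costs through ocean freight and marine insurance to the destination port.
Already in the invoice (seller's account under CIF): freight — exclude.
The CIF price already equals the CIF value: 78845.29
Ad valorem component: 78845.29 × 18% = 14192.15
Specific component: 348 × 1.20 = 417.60
Import duty = 14192.15 + 417.60 = 14609.75
Buyer bears: destination terminal 1186.31 + brokerage 451.64 + delivery 1819.36 + duty 14609.75 = 18067.06
Landed cost = invoice 78845.29 + 18067.06 = 96912.35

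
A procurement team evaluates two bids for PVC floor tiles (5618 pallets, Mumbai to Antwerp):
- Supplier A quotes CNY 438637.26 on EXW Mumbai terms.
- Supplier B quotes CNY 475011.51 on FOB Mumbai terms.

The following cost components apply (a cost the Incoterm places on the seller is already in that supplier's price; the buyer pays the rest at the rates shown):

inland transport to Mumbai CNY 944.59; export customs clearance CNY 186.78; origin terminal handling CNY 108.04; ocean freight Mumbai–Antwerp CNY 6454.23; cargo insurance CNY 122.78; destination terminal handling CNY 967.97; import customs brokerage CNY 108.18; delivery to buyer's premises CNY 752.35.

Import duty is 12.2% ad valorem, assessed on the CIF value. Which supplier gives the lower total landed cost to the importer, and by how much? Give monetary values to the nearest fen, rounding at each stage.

Supplier A (EXW):
CIF value = EXW price + inland to port + export clearance + origin terminal + freight + insurance = 438637.26 + 944.59 + 186.78 + 108.04 + 6454.23 + 122.78 = 446453.68
Import duty = 446453.68 × 12.2% = 54467.35
Buyer bears (A): 944.59 + 186.78 + 108.04 + 6454.23 + 122.78 + 967.97 + 108.18 + 752.35 = 9644.92
Landed cost (A) = invoice 438637.26 + 9644.92 + duty 54467.35 = 502749.53
Supplier B (FOB):
CIF value = FOB price + freight + insurance = 475011.51 + 6454.23 + 122.78 = 481588.52
Import duty = 481588.52 × 12.2% = 58753.80
Buyer bears (B): 6454.23 + 122.78 + 967.97 + 108.18 + 752.35 = 8405.51
Landed cost (B) = invoice 475011.51 + 8405.51 + duty 58753.80 = 542170.82
Difference = |502749.53 − 542170.82| = 39421.29

Supplier A is cheaper by CNY 39421.29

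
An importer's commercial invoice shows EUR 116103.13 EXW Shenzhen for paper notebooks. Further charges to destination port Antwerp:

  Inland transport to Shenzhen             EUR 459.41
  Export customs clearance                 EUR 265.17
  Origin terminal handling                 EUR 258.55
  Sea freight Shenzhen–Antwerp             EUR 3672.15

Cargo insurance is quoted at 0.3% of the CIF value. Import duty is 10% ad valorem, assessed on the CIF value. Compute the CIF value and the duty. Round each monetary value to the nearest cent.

Let C be the CIF value. C = EXW price + pre-shipment costs + freight + 0.3% × C
C − 0.3% × C = 116103.13 + 459.41 + 265.17 + 258.55 + 3672.15
0.997 × C = 120758.41
C = 120758.41 / 0.997 = 121121.78
Insurance premium = 0.3% × 121121.78 = 363.37
Import duty = 121121.78 × 10% = 12112.18

CIF value: EUR 121121.78; import duty: EUR 12112.18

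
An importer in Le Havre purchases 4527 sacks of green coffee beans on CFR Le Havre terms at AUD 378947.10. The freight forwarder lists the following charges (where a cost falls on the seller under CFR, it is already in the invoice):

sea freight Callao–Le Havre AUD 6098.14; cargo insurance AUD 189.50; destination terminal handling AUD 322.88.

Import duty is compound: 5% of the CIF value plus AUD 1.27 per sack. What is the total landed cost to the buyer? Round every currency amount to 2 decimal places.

CFR: the seller pays costs through ocean freight to the destination port, but not insurance.
Already in the invoice (seller's account under CFR): freight — exclude.
CIF value = CFR price + insurance = 378947.10 + 189.50 = 379136.60
Ad valorem component: 379136.60 × 5% = 18956.83
Specific component: 4527 × 1.27 = 5749.29
Import duty = 18956.83 + 5749.29 = 24706.12
Buyer bears: insurance 189.50 + destination terminal 322.88 + duty 24706.12 = 25218.50
Landed cost = invoice 378947.10 + 25218.50 = 404165.60

Total landed cost: AUD 404165.60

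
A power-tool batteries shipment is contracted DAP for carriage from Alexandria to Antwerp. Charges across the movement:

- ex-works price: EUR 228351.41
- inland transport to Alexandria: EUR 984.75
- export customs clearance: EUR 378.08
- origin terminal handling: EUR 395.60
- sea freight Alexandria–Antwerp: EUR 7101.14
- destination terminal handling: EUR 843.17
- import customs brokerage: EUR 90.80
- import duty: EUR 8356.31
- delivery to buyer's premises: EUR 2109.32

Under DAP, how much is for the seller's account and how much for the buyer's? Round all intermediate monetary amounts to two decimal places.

DAP: the seller bears all costs to the named destination except import duty and clearance.
Seller's account: goods 228351.41 + inland to port 984.75 + export clearance 378.08 + origin terminal 395.60 + freight 7101.14 + destination terminal 843.17 + delivery 2109.32 = 240163.47
Buyer's account: brokerage 90.80 + duty 8356.31 = 8447.11

Seller: EUR 240163.47; buyer: EUR 8447.11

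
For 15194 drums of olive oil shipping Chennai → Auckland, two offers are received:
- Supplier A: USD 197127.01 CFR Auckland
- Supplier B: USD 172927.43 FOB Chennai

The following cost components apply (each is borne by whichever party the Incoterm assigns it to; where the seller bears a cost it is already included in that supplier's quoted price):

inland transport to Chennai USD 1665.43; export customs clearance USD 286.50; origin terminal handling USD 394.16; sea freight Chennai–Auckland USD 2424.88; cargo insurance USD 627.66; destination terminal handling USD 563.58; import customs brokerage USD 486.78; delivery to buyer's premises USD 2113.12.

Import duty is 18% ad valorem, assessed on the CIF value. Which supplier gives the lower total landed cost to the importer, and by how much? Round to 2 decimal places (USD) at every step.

Supplier B is cheaper by USD 25694.15

Supplier A (CFR):
CIF value = CFR price + insurance = 197127.01 + 627.66 = 197754.67
Import duty = 197754.67 × 18% = 35595.84
Buyer bears (A): 627.66 + 563.58 + 486.78 + 2113.12 = 3791.14
Landed cost (A) = invoice 197127.01 + 3791.14 + duty 35595.84 = 236513.99
Supplier B (FOB):
CIF value = FOB price + freight + insurance = 172927.43 + 2424.88 + 627.66 = 175979.97
Import duty = 175979.97 × 18% = 31676.39
Buyer bears (B): 2424.88 + 627.66 + 563.58 + 486.78 + 2113.12 = 6216.02
Landed cost (B) = invoice 172927.43 + 6216.02 + duty 31676.39 = 210819.84
Difference = |236513.99 − 210819.84| = 25694.15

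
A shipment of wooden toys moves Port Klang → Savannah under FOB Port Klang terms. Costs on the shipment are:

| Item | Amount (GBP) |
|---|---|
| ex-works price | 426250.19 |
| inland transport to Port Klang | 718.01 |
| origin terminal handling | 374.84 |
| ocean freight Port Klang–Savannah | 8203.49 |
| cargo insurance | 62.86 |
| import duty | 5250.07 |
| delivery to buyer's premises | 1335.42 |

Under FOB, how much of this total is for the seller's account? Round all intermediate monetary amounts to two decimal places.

Seller's account: GBP 427343.04

FOB: the seller bears costs until goods are on board at the origin port; the buyer bears freight, insurance and all costs thereafter.
Seller's account: goods 426250.19 + inland to port 718.01 + origin terminal 374.84 = 427343.04
Buyer's account: freight 8203.49 + insurance 62.86 + duty 5250.07 + delivery 1335.42 = 14851.84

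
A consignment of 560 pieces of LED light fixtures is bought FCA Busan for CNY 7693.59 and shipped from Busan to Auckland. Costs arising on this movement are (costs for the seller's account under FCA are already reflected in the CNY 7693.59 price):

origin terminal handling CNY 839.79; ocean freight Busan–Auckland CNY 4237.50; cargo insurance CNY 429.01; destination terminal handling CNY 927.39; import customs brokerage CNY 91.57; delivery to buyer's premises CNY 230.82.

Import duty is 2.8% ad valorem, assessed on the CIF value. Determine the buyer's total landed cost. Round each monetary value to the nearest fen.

FCA: the seller delivers export-cleared goods to the carrier; the buyer bears costs from that point.
CIF value = FCA price + origin terminal + freight + insurance = 7693.59 + 839.79 + 4237.50 + 429.01 = 13199.89
Import duty = 13199.89 × 2.8% = 369.60
Buyer bears: origin terminal 839.79 + freight 4237.50 + insurance 429.01 + destination terminal 927.39 + brokerage 91.57 + delivery 230.82 + duty 369.60 = 7125.68
Landed cost = invoice 7693.59 + 7125.68 = 14819.27

Total landed cost: CNY 14819.27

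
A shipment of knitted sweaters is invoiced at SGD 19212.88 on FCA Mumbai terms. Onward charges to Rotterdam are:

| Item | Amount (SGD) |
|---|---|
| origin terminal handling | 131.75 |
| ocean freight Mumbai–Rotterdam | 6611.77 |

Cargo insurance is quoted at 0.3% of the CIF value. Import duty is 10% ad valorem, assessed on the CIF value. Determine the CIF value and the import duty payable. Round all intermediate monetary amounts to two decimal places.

Let C be the CIF value. C = FCA price + pre-shipment costs + freight + 0.3% × C
C − 0.3% × C = 19212.88 + 131.75 + 6611.77
0.997 × C = 25956.40
C = 25956.40 / 0.997 = 26034.50
Insurance premium = 0.3% × 26034.50 = 78.10
Import duty = 26034.50 × 10% = 2603.45

CIF value: SGD 26034.50; import duty: SGD 2603.45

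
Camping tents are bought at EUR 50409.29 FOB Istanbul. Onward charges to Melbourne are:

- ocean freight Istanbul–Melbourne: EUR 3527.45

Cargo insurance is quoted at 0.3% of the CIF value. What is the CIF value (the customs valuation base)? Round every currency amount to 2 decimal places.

Let C be the CIF value. C = FOB price + freight + 0.3% × C
C − 0.3% × C = 50409.29 + 3527.45
0.997 × C = 53936.74
C = 53936.74 / 0.997 = 54099.04
Insurance premium = 0.3% × 54099.04 = 162.30

CIF value: EUR 54099.04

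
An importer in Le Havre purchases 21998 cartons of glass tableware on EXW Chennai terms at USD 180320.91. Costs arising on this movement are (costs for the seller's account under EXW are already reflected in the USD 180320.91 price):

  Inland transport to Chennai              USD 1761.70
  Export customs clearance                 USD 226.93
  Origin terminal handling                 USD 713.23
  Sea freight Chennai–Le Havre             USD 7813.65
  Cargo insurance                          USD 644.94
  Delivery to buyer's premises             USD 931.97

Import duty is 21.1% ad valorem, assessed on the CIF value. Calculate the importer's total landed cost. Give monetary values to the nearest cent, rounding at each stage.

Total landed cost: USD 232815.90

EXW: the seller makes goods available at their premises; the buyer bears all onward costs.
CIF value = EXW price + inland to port + export clearance + origin terminal + freight + insurance = 180320.91 + 1761.70 + 226.93 + 713.23 + 7813.65 + 644.94 = 191481.36
Import duty = 191481.36 × 21.1% = 40402.57
Buyer bears: inland to port 1761.70 + export clearance 226.93 + origin terminal 713.23 + freight 7813.65 + insurance 644.94 + delivery 931.97 + duty 40402.57 = 52494.99
Landed cost = invoice 180320.91 + 52494.99 = 232815.90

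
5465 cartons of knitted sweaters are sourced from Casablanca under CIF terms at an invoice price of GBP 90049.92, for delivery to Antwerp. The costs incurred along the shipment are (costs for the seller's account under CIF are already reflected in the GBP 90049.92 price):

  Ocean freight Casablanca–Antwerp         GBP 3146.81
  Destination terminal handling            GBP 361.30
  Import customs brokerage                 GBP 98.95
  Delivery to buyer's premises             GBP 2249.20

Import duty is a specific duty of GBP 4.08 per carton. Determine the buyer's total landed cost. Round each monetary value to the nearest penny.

Total landed cost: GBP 115056.57

CIF: the seller pays costs through ocean freight and marine insurance to the destination port.
Already in the invoice (seller's account under CIF): freight — exclude.
The CIF price already equals the CIF value: 90049.92
Import duty = 5465 × 4.08 = 22297.20
Buyer bears: destination terminal 361.30 + brokerage 98.95 + delivery 2249.20 + duty 22297.20 = 25006.65
Landed cost = invoice 90049.92 + 25006.65 = 115056.57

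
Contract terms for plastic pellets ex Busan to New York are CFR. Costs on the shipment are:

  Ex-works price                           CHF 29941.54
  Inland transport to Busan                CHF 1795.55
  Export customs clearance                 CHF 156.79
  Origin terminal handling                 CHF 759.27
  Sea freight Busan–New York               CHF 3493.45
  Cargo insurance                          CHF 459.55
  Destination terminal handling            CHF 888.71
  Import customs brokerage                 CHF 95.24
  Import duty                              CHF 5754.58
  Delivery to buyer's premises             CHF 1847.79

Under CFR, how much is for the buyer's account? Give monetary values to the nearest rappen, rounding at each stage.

CFR: the seller pays costs through ocean freight to the destination port, but not insurance.
Seller's account: goods 29941.54 + inland to port 1795.55 + export clearance 156.79 + origin terminal 759.27 + freight 3493.45 = 36146.60
Buyer's account: insurance 459.55 + destination terminal 888.71 + brokerage 95.24 + duty 5754.58 + delivery 1847.79 = 9045.87

Buyer's account: CHF 9045.87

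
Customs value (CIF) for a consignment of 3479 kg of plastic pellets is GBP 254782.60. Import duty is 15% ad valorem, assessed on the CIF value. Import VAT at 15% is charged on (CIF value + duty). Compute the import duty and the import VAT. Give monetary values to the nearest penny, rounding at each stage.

Import duty = 254782.60 × 15% = 38217.39
VAT base = CIF + duty = 254782.60 + 38217.39 = 292999.99
Import VAT = 292999.99 × 15% = 43950.00

Import duty: GBP 38217.39; import VAT: GBP 43950.00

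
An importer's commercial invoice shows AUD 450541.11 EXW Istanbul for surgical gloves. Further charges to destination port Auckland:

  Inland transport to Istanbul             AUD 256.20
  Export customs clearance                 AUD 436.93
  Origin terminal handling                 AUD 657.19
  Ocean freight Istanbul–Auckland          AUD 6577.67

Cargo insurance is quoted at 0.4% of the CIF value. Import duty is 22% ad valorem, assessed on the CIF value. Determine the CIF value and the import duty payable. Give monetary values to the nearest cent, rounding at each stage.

CIF value: AUD 460310.34; import duty: AUD 101268.27

Let C be the CIF value. C = EXW price + pre-shipment costs + freight + 0.4% × C
C − 0.4% × C = 450541.11 + 256.20 + 436.93 + 657.19 + 6577.67
0.996 × C = 458469.10
C = 458469.10 / 0.996 = 460310.34
Insurance premium = 0.4% × 460310.34 = 1841.24
Import duty = 460310.34 × 22% = 101268.27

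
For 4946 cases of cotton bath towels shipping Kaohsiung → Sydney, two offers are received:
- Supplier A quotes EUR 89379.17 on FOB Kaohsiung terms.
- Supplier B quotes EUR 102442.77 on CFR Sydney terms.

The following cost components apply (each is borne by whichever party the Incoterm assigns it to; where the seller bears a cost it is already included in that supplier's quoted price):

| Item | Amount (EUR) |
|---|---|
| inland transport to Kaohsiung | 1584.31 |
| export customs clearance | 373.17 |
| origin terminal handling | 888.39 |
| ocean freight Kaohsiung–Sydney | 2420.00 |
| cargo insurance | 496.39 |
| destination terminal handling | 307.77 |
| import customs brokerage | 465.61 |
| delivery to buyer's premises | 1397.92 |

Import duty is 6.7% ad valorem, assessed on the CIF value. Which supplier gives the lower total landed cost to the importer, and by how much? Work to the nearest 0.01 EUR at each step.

Supplier A is cheaper by EUR 11356.72

Supplier A (FOB):
CIF value = FOB price + freight + insurance = 89379.17 + 2420.00 + 496.39 = 92295.56
Import duty = 92295.56 × 6.7% = 6183.80
Buyer bears (A): 2420.00 + 496.39 + 307.77 + 465.61 + 1397.92 = 5087.69
Landed cost (A) = invoice 89379.17 + 5087.69 + duty 6183.80 = 100650.66
Supplier B (CFR):
CIF value = CFR price + insurance = 102442.77 + 496.39 = 102939.16
Import duty = 102939.16 × 6.7% = 6896.92
Buyer bears (B): 496.39 + 307.77 + 465.61 + 1397.92 = 2667.69
Landed cost (B) = invoice 102442.77 + 2667.69 + duty 6896.92 = 112007.38
Difference = |100650.66 − 112007.38| = 11356.72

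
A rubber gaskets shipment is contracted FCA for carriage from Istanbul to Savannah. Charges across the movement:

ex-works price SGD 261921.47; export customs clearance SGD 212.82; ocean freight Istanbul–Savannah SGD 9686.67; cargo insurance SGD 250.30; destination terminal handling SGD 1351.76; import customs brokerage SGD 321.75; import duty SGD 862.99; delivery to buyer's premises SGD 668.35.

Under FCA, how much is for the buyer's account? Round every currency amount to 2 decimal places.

Buyer's account: SGD 13141.82

FCA: the seller delivers export-cleared goods to the carrier; the buyer bears costs from that point.
Seller's account: goods 261921.47 + export clearance 212.82 = 262134.29
Buyer's account: freight 9686.67 + insurance 250.30 + destination terminal 1351.76 + brokerage 321.75 + duty 862.99 + delivery 668.35 = 13141.82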